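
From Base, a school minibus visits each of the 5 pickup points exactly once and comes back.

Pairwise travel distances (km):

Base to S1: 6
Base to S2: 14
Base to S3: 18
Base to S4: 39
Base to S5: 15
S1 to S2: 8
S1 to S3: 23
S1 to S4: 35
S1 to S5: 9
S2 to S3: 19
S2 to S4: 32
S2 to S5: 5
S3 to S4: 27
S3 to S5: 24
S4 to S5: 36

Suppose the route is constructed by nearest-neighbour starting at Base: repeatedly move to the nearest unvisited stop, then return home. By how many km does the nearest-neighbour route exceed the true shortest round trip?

12 km longer than the optimal tour.

Base: S1=6, S2=14, S5=15, S3=18, S4=39 ⇒ S1
S1: S2=8, S5=9, S3=23, S4=35 ⇒ S2
S2: S5=5, S3=19, S4=32 ⇒ S5
S5: S3=24, S4=36 ⇒ S3
S3: S4=27 ⇒ S4
NN route Base → S1 → S2 → S5 → S3 → S4 → Base costs 109.
Optimal: Base → S1 → S5 → S2 → S4 → S3 → Base costs 97 (by enumerating all 60 distinct tours).
Excess = 109 − 97 = 12.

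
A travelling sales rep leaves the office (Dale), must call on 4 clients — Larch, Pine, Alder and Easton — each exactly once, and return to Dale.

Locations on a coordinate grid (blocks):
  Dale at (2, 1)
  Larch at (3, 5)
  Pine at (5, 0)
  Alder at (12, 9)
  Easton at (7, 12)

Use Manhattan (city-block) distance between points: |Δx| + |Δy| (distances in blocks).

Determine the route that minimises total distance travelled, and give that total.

Minimum total distance: 44 blocks.

There are 12 distinct closed tours to check (reversals are equivalent).
Dale→Larch→Pine→Alder→Easton→Dale: 5+7+16+8+16 = 52
Dale→Larch→Pine→Easton→Alder→Dale: 5+7+14+8+18 = 52
Dale→Larch→Alder→Pine→Easton→Dale: 5+13+16+14+16 = 64
Dale→Larch→Alder→Easton→Pine→Dale: 5+13+8+14+4 = 44
Dale→Larch→Easton→Pine→Alder→Dale: 5+11+14+16+18 = 64
Dale→Larch→Easton→Alder→Pine→Dale: 5+11+8+16+4 = 44
Dale→Pine→Larch→Alder→Easton→Dale: 4+7+13+8+16 = 48
Dale→Pine→Larch→Easton→Alder→Dale: 4+7+11+8+18 = 48
Dale→Pine→Alder→Larch→Easton→Dale: 4+16+13+11+16 = 60
Dale→Pine→Easton→Larch→Alder→Dale: 4+14+11+13+18 = 60
Dale→Alder→Larch→Pine→Easton→Dale: 18+13+7+14+16 = 68
Dale→Alder→Pine→Larch→Easton→Dale: 18+16+7+11+16 = 68
The minimum is 44.
One optimal route: Dale → Larch → Alder → Easton → Pine → Dale (or its reverse).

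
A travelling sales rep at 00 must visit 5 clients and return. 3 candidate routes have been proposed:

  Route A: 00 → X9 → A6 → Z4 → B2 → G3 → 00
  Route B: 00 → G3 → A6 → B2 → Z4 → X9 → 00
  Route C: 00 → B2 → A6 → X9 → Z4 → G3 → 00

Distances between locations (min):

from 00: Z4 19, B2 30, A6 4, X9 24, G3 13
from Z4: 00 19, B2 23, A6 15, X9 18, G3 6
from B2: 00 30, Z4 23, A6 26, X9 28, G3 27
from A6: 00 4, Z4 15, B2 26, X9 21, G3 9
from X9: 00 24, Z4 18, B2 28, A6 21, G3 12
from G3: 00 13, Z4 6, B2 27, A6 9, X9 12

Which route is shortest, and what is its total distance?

Route A: 24 + 21 + 15 + 23 + 27 + 13 = 123
Route B: 13 + 9 + 26 + 23 + 18 + 24 = 113
Route C: 30 + 26 + 21 + 18 + 6 + 13 = 114

113 min — Route B is the shortest.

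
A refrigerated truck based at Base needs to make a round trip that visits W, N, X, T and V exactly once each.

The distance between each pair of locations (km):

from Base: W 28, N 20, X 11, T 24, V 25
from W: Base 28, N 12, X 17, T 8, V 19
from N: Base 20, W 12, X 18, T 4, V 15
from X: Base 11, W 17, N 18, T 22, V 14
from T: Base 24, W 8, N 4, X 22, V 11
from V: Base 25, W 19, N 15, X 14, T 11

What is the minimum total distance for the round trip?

Minimum total distance: 76 km.

Base → W → N → X → T → V → Base: 28+12+18+22+11+25 = 116
Base → W → N → X → V → T → Base: 28+12+18+14+11+24 = 107
Base → W → N → T → X → V → Base: 28+12+4+22+14+25 = 105
Base → W → N → T → V → X → Base: 28+12+4+11+14+11 = 80
Base → W → N → V → X → T → Base: 28+12+15+14+22+24 = 115
Base → W → N → V → T → X → Base: 28+12+15+11+22+11 = 99
Base → W → X → N → T → V → Base: 28+17+18+4+11+25 = 103
Base → W → X → N → V → T → Base: 28+17+18+15+11+24 = 113
Base → W → X → T → N → V → Base: 28+17+22+4+15+25 = 111
Base → W → X → T → V → N → Base: 28+17+22+11+15+20 = 113
Base → W → X → V → N → T → Base: 28+17+14+15+4+24 = 102
Base → W → X → V → T → N → Base: 28+17+14+11+4+20 = 94
Base → W → T → N → X → V → Base: 28+8+4+18+14+25 = 97
Base → W → T → N → V → X → Base: 28+8+4+15+14+11 = 80
… (46 more)
Base → N → W → T → V → X → Base: 20+12+8+11+14+11 = 76  ← best
The minimum is 76.
One optimal route: Base → N → W → T → V → X → Base (or its reverse).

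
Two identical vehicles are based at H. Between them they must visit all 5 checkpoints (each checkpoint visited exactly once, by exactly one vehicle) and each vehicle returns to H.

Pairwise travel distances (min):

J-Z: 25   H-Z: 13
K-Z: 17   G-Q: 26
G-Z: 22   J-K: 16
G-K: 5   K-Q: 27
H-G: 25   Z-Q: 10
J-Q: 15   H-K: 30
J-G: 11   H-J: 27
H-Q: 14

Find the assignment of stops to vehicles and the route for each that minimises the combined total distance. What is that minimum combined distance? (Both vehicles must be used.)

101 min — the smallest possible combined total.

Try each way of splitting the stops between the two vehicles (each non-empty) and, for each split, find the best tour for each vehicle:
  {J} + {G, K, Z, Q}: 54 + 71 = 125
  {G} + {J, K, Z, Q}: 50 + 75 = 125
  {J, G} + {K, Z, Q}: 63 + 71 = 134
  {K} + {J, G, Z, Q}: 60 + 74 = 134
  {J, K} + {G, Z, Q}: 73 + 71 = 144
  {G, K} + {J, Z, Q}: 60 + 65 = 125
  … (15 splits in total)
  {Z} + {J, G, K, Q}: 26 + 75 = 101  ← best
Best: vehicle 1 H → Z → H = 26; vehicle 2 H → G → K → J → Q → H = 75; combined 101.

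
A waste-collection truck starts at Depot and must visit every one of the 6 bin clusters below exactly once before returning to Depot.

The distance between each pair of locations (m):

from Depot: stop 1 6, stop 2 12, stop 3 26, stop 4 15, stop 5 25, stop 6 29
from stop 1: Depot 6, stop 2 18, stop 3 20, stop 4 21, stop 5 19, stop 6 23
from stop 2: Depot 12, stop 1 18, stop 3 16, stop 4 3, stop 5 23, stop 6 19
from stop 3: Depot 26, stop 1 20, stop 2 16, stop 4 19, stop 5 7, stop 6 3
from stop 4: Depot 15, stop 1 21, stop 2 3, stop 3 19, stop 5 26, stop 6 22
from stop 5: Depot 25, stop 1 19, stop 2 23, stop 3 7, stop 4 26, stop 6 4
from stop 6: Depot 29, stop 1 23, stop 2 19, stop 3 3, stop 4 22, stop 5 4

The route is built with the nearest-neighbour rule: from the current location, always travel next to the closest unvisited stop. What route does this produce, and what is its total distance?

At Depot the remaining stops are stop 1 6, stop 2 12, stop 4 15, stop 5 25, stop 3 26, stop 6 29; go to stop 1.
At stop 1 the remaining stops are stop 2 18, stop 5 19, stop 3 20, stop 4 21, stop 6 23; go to stop 2.
At stop 2 the remaining stops are stop 4 3, stop 3 16, stop 6 19, stop 5 23; go to stop 4.
At stop 4 the remaining stops are stop 3 19, stop 6 22, stop 5 26; go to stop 3.
At stop 3 the remaining stops are stop 6 3, stop 5 7; go to stop 6.
At stop 6 the remaining stops are stop 5 4; go to stop 5.
Return stop 5→Depot: 25.
Total = 6 + 18 + 3 + 19 + 3 + 4 + 25 = 78.

Total distance 78 m via the nearest-neighbour route Depot → stop 1 → stop 2 → stop 4 → stop 3 → stop 6 → stop 5 → Depot.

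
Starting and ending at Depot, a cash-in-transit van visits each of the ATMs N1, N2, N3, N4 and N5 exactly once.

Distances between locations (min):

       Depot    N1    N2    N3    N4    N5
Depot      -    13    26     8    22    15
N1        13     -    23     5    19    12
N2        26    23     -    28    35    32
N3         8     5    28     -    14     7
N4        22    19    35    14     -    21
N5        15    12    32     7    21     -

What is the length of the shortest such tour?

Minimum total distance: 104 min.

There are 60 distinct closed tours to check (reversals are equivalent).
Depot - N1 - N2 - N3 - N4 - N5 - Depot: 13+23+28+14+21+15 = 114
Depot - N1 - N2 - N3 - N5 - N4 - Depot: 13+23+28+7+21+22 = 114
Depot - N1 - N2 - N4 - N3 - N5 - Depot: 13+23+35+14+7+15 = 107
Depot - N1 - N2 - N4 - N5 - N3 - Depot: 13+23+35+21+7+8 = 107
Depot - N1 - N2 - N5 - N3 - N4 - Depot: 13+23+32+7+14+22 = 111
Depot - N1 - N2 - N5 - N4 - N3 - Depot: 13+23+32+21+14+8 = 111
Depot - N1 - N3 - N2 - N4 - N5 - Depot: 13+5+28+35+21+15 = 117
Depot - N1 - N3 - N2 - N5 - N4 - Depot: 13+5+28+32+21+22 = 121
Depot - N1 - N3 - N4 - N2 - N5 - Depot: 13+5+14+35+32+15 = 114
Depot - N1 - N3 - N4 - N5 - N2 - Depot: 13+5+14+21+32+26 = 111
Depot - N1 - N3 - N5 - N2 - N4 - Depot: 13+5+7+32+35+22 = 114
Depot - N1 - N3 - N5 - N4 - N2 - Depot: 13+5+7+21+35+26 = 107
Depot - N1 - N4 - N2 - N3 - N5 - Depot: 13+19+35+28+7+15 = 117
Depot - N1 - N4 - N2 - N5 - N3 - Depot: 13+19+35+32+7+8 = 114
… (46 more)
Depot - N2 - N1 - N3 - N4 - N5 - Depot: 26+23+5+14+21+15 = 104  ← best
The minimum is 104.
One optimal route: Depot → N2 → N1 → N3 → N4 → N5 → Depot (or its reverse).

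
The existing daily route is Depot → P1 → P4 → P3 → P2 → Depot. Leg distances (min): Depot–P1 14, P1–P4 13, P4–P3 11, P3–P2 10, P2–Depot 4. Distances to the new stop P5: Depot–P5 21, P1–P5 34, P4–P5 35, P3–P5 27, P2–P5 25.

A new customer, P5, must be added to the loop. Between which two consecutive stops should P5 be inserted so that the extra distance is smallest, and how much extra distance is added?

Minimum extra distance: 41 min, inserting P5 between Depot and P1.

Insertion cost between consecutive stops i–j is d(i,P5) + d(P5,j) − d(i,j):
  between Depot and P1: 21 + 34 − 14 = 41
  between P1 and P4: 34 + 35 − 13 = 56
  between P4 and P3: 35 + 27 − 11 = 51
  between P3 and P2: 27 + 25 − 10 = 42
  between P2 and Depot: 25 + 21 − 4 = 42
Cheapest insertion is between Depot and P1, adding 41.
New total = 52 + 41 = 93.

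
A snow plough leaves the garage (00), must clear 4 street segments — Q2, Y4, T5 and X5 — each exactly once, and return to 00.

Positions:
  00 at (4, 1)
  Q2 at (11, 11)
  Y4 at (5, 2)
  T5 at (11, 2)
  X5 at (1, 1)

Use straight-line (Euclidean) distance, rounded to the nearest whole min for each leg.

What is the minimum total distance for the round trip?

Shortest round trip = 33 min.

00→Q2→Y4→T5→X5→00: 12+11+6+10+3 = 42
00→Q2→Y4→X5→T5→00: 12+11+4+10+7 = 44
00→Q2→T5→Y4→X5→00: 12+9+6+4+3 = 34
00→Q2→T5→X5→Y4→00: 12+9+10+4+1 = 36
00→Q2→X5→Y4→T5→00: 12+14+4+6+7 = 43
00→Q2→X5→T5→Y4→00: 12+14+10+6+1 = 43
00→Y4→Q2→T5→X5→00: 1+11+9+10+3 = 34
00→Y4→Q2→X5→T5→00: 1+11+14+10+7 = 43
00→Y4→T5→Q2→X5→00: 1+6+9+14+3 = 33
00→Y4→X5→Q2→T5→00: 1+4+14+9+7 = 35
00→T5→Q2→Y4→X5→00: 7+9+11+4+3 = 34
00→T5→Y4→Q2→X5→00: 7+6+11+14+3 = 41
The minimum is 33.
One optimal route: 00 → Y4 → T5 → Q2 → X5 → 00 (or its reverse).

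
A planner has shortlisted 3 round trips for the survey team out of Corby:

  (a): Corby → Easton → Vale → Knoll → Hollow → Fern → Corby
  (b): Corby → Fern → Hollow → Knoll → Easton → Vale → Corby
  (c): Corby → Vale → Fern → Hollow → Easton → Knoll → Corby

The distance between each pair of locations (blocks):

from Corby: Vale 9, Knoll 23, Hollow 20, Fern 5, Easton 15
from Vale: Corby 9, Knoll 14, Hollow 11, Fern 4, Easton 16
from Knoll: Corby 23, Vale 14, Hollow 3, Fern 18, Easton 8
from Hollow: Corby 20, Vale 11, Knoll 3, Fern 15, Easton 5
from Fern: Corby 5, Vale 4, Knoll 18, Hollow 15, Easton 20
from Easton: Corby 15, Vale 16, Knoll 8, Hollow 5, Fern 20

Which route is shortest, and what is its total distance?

56 blocks — (b) is the shortest.

(a): 15 + 16 + 14 + 3 + 15 + 5 = 68
(b): 5 + 15 + 3 + 8 + 16 + 9 = 56
(c): 9 + 4 + 15 + 5 + 8 + 23 = 64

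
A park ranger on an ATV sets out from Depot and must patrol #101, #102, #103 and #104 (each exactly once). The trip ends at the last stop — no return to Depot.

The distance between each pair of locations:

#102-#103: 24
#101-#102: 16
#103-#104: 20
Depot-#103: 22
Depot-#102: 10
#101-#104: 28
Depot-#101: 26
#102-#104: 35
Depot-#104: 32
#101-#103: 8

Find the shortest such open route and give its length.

There are 4! = 24 possible orderings.
Depot→#101→#102→#103→#104: 26+16+24+20 = 86
Depot→#101→#102→#104→#103: 26+16+35+20 = 97
Depot→#101→#103→#102→#104: 26+8+24+35 = 93
Depot→#101→#103→#104→#102: 26+8+20+35 = 89
Depot→#101→#104→#102→#103: 26+28+35+24 = 113
Depot→#101→#104→#103→#102: 26+28+20+24 = 98
Depot→#102→#101→#103→#104: 10+16+8+20 = 54
Depot→#102→#101→#104→#103: 10+16+28+20 = 74
Depot→#102→#103→#101→#104: 10+24+8+28 = 70
Depot→#102→#103→#104→#101: 10+24+20+28 = 82
Depot→#102→#104→#101→#103: 10+35+28+8 = 81
Depot→#102→#104→#103→#101: 10+35+20+8 = 73
Depot→#103→#101→#102→#104: 22+8+16+35 = 81
Depot→#103→#101→#104→#102: 22+8+28+35 = 93
… (10 more)
The minimum is 54.
One shortest path: Depot → #102 → #101 → #103 → #104.

54 — the minimum one-way total.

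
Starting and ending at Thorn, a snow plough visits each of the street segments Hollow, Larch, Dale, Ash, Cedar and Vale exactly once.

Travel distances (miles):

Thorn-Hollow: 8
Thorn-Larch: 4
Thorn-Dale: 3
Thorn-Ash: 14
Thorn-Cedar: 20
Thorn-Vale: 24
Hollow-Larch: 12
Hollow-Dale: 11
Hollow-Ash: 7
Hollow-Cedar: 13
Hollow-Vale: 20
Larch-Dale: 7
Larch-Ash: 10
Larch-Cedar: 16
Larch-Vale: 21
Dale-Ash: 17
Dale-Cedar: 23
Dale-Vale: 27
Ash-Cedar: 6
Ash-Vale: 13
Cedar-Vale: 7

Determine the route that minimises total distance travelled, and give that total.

Shortest round trip = 59 miles.

Thorn - Hollow - Larch - Dale - Ash - Cedar - Vale - Thorn: 8+12+7+17+6+7+24 = 81
Thorn - Hollow - Larch - Dale - Ash - Vale - Cedar - Thorn: 8+12+7+17+13+7+20 = 84
Thorn - Hollow - Larch - Dale - Cedar - Ash - Vale - Thorn: 8+12+7+23+6+13+24 = 93
Thorn - Hollow - Larch - Dale - Cedar - Vale - Ash - Thorn: 8+12+7+23+7+13+14 = 84
Thorn - Hollow - Larch - Dale - Vale - Ash - Cedar - Thorn: 8+12+7+27+13+6+20 = 93
Thorn - Hollow - Larch - Dale - Vale - Cedar - Ash - Thorn: 8+12+7+27+7+6+14 = 81
Thorn - Hollow - Larch - Ash - Dale - Cedar - Vale - Thorn: 8+12+10+17+23+7+24 = 101
Thorn - Hollow - Larch - Ash - Dale - Vale - Cedar - Thorn: 8+12+10+17+27+7+20 = 101
… (352 more)
Thorn - Hollow - Ash - Cedar - Vale - Larch - Dale - Thorn: 8+7+6+7+21+7+3 = 59  ← best
The minimum is 59.
One optimal route: Thorn → Hollow → Ash → Cedar → Vale → Larch → Dale → Thorn (or its reverse).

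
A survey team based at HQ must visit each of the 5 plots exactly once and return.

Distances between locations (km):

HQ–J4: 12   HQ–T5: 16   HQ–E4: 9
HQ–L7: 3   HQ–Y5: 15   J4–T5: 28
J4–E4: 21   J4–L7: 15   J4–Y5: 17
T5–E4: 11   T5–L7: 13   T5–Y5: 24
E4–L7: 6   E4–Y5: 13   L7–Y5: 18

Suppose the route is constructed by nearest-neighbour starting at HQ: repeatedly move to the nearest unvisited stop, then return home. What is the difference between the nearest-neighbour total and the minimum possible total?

4 km longer than the optimal tour.

From HQ: L7=3, E4=9, J4=12, Y5=15, T5=16 → choose L7 (3).
From L7: E4=6, T5=13, J4=15, Y5=18 → choose E4 (6).
From E4: T5=11, Y5=13, J4=21 → choose T5 (11).
From T5: Y5=24, J4=28 → choose Y5 (24).
From Y5: J4=17 → choose J4 (17).
NN route HQ → L7 → E4 → T5 → Y5 → J4 → HQ costs 73.
Optimal: HQ → J4 → Y5 → E4 → T5 → L7 → HQ costs 69 (by enumerating all 60 distinct tours).
Excess = 73 − 69 = 4.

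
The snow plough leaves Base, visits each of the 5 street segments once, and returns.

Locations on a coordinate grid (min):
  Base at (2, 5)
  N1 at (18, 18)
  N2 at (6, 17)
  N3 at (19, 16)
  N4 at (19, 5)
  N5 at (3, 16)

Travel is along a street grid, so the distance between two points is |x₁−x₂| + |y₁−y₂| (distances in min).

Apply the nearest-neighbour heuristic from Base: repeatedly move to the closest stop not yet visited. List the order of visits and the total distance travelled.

60 min along Base → N5 → N2 → N1 → N3 → N4 → Base.

Base → [N5:12 / N2:16 / N4:17 / N3:28 / N1:29] → N5 (12)
N5 → [N2:4 / N3:16 / N1:17 / N4:27] → N2 (4)
N2 → [N1:13 / N3:14 / N4:25] → N1 (13)
N1 → [N3:3 / N4:14] → N3 (3)
N3 → [N4:11] → N4 (11)
Return N4→Base: 17.
Total = 12 + 4 + 13 + 3 + 11 + 17 = 60.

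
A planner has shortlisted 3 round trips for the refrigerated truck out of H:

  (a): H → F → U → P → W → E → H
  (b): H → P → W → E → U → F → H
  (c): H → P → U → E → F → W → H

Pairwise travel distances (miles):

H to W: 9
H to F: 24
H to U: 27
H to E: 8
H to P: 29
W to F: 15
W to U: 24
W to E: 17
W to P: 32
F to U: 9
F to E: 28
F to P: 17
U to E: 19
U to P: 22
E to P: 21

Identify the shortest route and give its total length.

(a): 24 + 9 + 22 + 32 + 17 + 8 = 112
(b): 29 + 32 + 17 + 19 + 9 + 24 = 130
(c): 29 + 22 + 19 + 28 + 15 + 9 = 122

Shortest is (a), total 112 miles.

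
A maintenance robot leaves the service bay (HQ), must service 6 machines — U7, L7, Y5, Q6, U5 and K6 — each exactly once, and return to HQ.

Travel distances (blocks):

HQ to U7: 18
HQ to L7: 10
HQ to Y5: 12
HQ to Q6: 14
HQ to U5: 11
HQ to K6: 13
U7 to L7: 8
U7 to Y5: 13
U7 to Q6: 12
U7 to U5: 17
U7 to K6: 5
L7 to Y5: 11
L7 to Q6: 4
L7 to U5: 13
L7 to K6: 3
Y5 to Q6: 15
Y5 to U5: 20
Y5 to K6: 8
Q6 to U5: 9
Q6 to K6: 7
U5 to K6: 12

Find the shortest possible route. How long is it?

Minimum total distance: 57 blocks.

There are 360 distinct closed tours to check (reversals are equivalent).
HQ → U7 → L7 → Y5 → Q6 → U5 → K6 → HQ: 18+8+11+15+9+12+13 = 86
HQ → U7 → L7 → Y5 → Q6 → K6 → U5 → HQ: 18+8+11+15+7+12+11 = 82
HQ → U7 → L7 → Y5 → U5 → Q6 → K6 → HQ: 18+8+11+20+9+7+13 = 86
HQ → U7 → L7 → Y5 → U5 → K6 → Q6 → HQ: 18+8+11+20+12+7+14 = 90
HQ → U7 → L7 → Y5 → K6 → Q6 → U5 → HQ: 18+8+11+8+7+9+11 = 72
HQ → U7 → L7 → Y5 → K6 → U5 → Q6 → HQ: 18+8+11+8+12+9+14 = 80
HQ → U7 → L7 → Q6 → Y5 → U5 → K6 → HQ: 18+8+4+15+20+12+13 = 90
HQ → U7 → L7 → Q6 → Y5 → K6 → U5 → HQ: 18+8+4+15+8+12+11 = 76
… (352 more)
HQ → Y5 → U7 → K6 → L7 → Q6 → U5 → HQ: 12+13+5+3+4+9+11 = 57  ← best
The minimum is 57.
One optimal route: HQ → Y5 → U7 → K6 → L7 → Q6 → U5 → HQ (or its reverse).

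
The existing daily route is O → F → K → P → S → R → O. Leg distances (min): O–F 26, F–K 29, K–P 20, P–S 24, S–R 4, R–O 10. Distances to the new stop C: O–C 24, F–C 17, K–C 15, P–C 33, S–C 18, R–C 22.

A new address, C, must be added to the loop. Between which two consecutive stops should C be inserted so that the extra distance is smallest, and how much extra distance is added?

Adding 3 min by placing C on the F–K leg.

Insertion cost between consecutive stops i–j is d(i,C) + d(C,j) − d(i,j):
  between O and F: 24 + 17 − 26 = 15
  between F and K: 17 + 15 − 29 = 3
  between K and P: 15 + 33 − 20 = 28
  between P and S: 33 + 18 − 24 = 27
  between S and R: 18 + 22 − 4 = 36
  between R and O: 22 + 24 − 10 = 36
Cheapest insertion is between F and K, adding 3.
New total = 113 + 3 = 116.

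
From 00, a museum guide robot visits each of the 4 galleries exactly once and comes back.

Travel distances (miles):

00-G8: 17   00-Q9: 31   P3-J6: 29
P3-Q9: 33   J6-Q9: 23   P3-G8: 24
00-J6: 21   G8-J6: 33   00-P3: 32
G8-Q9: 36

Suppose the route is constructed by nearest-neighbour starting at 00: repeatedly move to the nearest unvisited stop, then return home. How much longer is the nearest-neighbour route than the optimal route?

Excess over optimum: 6 miles.

From 00: G8=17, J6=21, Q9=31, P3=32 → choose G8 (17).
From G8: P3=24, J6=33, Q9=36 → choose P3 (24).
From P3: J6=29, Q9=33 → choose J6 (29).
From J6: Q9=23 → choose Q9 (23).
NN route 00 → G8 → P3 → J6 → Q9 → 00 costs 124.
Optimal: 00 → G8 → P3 → Q9 → J6 → 00 costs 118 (by enumerating all 12 distinct tours).
Excess = 124 − 118 = 6.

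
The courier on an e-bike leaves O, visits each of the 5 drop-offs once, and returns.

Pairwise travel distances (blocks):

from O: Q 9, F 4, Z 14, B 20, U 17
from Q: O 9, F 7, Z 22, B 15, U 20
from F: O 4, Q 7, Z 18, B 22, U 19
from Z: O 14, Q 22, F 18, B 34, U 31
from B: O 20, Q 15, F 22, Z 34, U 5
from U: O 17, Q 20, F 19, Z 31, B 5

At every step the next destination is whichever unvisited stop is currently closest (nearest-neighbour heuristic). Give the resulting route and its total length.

O → [F:4 / Q:9 / Z:14 / U:17 / B:20] → F (4)
F → [Q:7 / Z:18 / U:19 / B:22] → Q (7)
Q → [B:15 / U:20 / Z:22] → B (15)
B → [U:5 / Z:34] → U (5)
U → [Z:31] → Z (31)
Return Z→O: 14.
Total = 4 + 7 + 15 + 5 + 31 + 14 = 76.

Total distance 76 blocks via the nearest-neighbour route O → F → Q → B → U → Z → O.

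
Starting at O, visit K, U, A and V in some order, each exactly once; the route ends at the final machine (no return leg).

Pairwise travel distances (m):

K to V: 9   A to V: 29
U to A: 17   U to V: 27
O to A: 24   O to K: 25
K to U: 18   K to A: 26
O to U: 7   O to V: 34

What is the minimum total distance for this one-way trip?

There are 4! = 24 possible orderings.
O→K→U→A→V: 25+18+17+29 = 89
O→K→U→V→A: 25+18+27+29 = 99
O→K→A→U→V: 25+26+17+27 = 95
O→K→A→V→U: 25+26+29+27 = 107
O→K→V→U→A: 25+9+27+17 = 78
O→K→V→A→U: 25+9+29+17 = 80
O→U→K→A→V: 7+18+26+29 = 80
O→U→K→V→A: 7+18+9+29 = 63
O→U→A→K→V: 7+17+26+9 = 59
O→U→A→V→K: 7+17+29+9 = 62
O→U→V→K→A: 7+27+9+26 = 69
O→U→V→A→K: 7+27+29+26 = 89
O→A→K→U→V: 24+26+18+27 = 95
O→A→K→V→U: 24+26+9+27 = 86
… (10 more)
The minimum is 59.
One shortest path: O → U → A → K → V.

59 m — the minimum one-way total.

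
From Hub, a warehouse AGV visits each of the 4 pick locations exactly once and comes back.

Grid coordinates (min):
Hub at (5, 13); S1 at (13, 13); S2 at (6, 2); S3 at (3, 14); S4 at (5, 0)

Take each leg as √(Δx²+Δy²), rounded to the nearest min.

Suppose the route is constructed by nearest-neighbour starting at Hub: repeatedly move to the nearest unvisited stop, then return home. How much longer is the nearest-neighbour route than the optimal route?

Excess over optimum: 1 min.

From Hub: S3=2, S1=8, S2=11, S4=13 → choose S3 (2).
From S3: S1=10, S2=12, S4=14 → choose S1 (10).
From S1: S2=13, S4=15 → choose S2 (13).
From S2: S4=2 → choose S4 (2).
NN route Hub → S3 → S1 → S2 → S4 → Hub costs 40.
Optimal: Hub → S1 → S2 → S4 → S3 → Hub costs 39 (by enumerating all 12 distinct tours).
Excess = 40 − 39 = 1.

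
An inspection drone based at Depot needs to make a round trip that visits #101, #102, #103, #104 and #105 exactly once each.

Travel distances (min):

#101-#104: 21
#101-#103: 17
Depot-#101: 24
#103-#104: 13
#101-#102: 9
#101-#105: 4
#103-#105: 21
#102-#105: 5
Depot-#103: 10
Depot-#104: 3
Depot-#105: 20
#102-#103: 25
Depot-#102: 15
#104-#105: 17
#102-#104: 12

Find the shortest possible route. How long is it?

With 5 stops there are 5!/2 = 60 distinct round trips (a route and its reverse cost the same).
Depot → #101 → #102 → #103 → #104 → #105 → Depot: 24+9+25+13+17+20 = 108
Depot → #101 → #102 → #103 → #105 → #104 → Depot: 24+9+25+21+17+3 = 99
Depot → #101 → #102 → #104 → #103 → #105 → Depot: 24+9+12+13+21+20 = 99
Depot → #101 → #102 → #104 → #105 → #103 → Depot: 24+9+12+17+21+10 = 93
Depot → #101 → #102 → #105 → #103 → #104 → Depot: 24+9+5+21+13+3 = 75
Depot → #101 → #102 → #105 → #104 → #103 → Depot: 24+9+5+17+13+10 = 78
Depot → #101 → #103 → #102 → #104 → #105 → Depot: 24+17+25+12+17+20 = 115
Depot → #101 → #103 → #102 → #105 → #104 → Depot: 24+17+25+5+17+3 = 91
Depot → #101 → #103 → #104 → #102 → #105 → Depot: 24+17+13+12+5+20 = 91
Depot → #101 → #103 → #104 → #105 → #102 → Depot: 24+17+13+17+5+15 = 91
Depot → #101 → #103 → #105 → #102 → #104 → Depot: 24+17+21+5+12+3 = 82
Depot → #101 → #103 → #105 → #104 → #102 → Depot: 24+17+21+17+12+15 = 106
Depot → #101 → #104 → #102 → #103 → #105 → Depot: 24+21+12+25+21+20 = 123
Depot → #101 → #104 → #102 → #105 → #103 → Depot: 24+21+12+5+21+10 = 93
… (46 more)
Depot → #103 → #101 → #105 → #102 → #104 → Depot: 10+17+4+5+12+3 = 51  ← best
The minimum is 51.
One optimal route: Depot → #103 → #101 → #105 → #102 → #104 → Depot (or its reverse).

Minimum total distance: 51 min.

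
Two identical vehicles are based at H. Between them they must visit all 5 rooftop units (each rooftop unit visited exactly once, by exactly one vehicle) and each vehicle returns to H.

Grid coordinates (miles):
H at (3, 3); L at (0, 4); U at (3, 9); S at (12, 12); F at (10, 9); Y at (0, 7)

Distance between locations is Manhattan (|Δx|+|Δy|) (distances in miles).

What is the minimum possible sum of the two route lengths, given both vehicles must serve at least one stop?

Check every non-empty split of the stops between the two vehicles; for each half take its own optimal tour:
  {L} + {U, S, F, Y}: 8 + 42 = 50
  {U} + {L, S, F, Y}: 12 + 42 = 54
  {L, U} + {S, F, Y}: 18 + 42 = 60
  {S} + {L, U, F, Y}: 36 + 32 = 68
  {L, S} + {U, F, Y}: 42 + 32 = 74
  {U, S} + {L, F, Y}: 36 + 32 = 68
  … (15 splits in total)
Best: vehicle 1 H → L → H = 8; vehicle 2 H → U → S → F → Y → H = 42; combined 50.

50 miles — the smallest possible combined total.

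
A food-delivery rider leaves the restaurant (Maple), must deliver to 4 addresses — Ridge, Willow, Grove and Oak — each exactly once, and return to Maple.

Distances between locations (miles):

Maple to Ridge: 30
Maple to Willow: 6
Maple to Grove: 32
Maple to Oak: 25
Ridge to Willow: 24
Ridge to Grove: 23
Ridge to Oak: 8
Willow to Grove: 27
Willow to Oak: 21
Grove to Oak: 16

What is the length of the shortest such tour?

Minimum total distance: 86 miles.

Maple-Ridge-Willow-Grove-Oak-Maple: 30+24+27+16+25 = 122
Maple-Ridge-Willow-Oak-Grove-Maple: 30+24+21+16+32 = 123
Maple-Ridge-Grove-Willow-Oak-Maple: 30+23+27+21+25 = 126
Maple-Ridge-Grove-Oak-Willow-Maple: 30+23+16+21+6 = 96
Maple-Ridge-Oak-Willow-Grove-Maple: 30+8+21+27+32 = 118
Maple-Ridge-Oak-Grove-Willow-Maple: 30+8+16+27+6 = 87
Maple-Willow-Ridge-Grove-Oak-Maple: 6+24+23+16+25 = 94
Maple-Willow-Ridge-Oak-Grove-Maple: 6+24+8+16+32 = 86
Maple-Willow-Grove-Ridge-Oak-Maple: 6+27+23+8+25 = 89
Maple-Willow-Oak-Ridge-Grove-Maple: 6+21+8+23+32 = 90
Maple-Grove-Ridge-Willow-Oak-Maple: 32+23+24+21+25 = 125
Maple-Grove-Willow-Ridge-Oak-Maple: 32+27+24+8+25 = 116
The minimum is 86.
One optimal route: Maple → Willow → Ridge → Oak → Grove → Maple (or its reverse).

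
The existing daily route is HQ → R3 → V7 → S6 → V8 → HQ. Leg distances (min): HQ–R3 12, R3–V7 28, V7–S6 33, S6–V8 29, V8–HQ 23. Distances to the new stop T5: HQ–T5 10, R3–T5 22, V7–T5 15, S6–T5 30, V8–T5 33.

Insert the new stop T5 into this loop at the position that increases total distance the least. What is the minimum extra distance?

Insertion cost between consecutive stops i–j is d(i,T5) + d(T5,j) − d(i,j):
  between HQ and R3: 10 + 22 − 12 = 20
  between R3 and V7: 22 + 15 − 28 = 9
  between V7 and S6: 15 + 30 − 33 = 12
  between S6 and V8: 30 + 33 − 29 = 34
  between V8 and HQ: 33 + 10 − 23 = 20
Cheapest insertion is between R3 and V7, adding 9.
New total = 125 + 9 = 134.

+9 min — insert T5 between R3 and V7.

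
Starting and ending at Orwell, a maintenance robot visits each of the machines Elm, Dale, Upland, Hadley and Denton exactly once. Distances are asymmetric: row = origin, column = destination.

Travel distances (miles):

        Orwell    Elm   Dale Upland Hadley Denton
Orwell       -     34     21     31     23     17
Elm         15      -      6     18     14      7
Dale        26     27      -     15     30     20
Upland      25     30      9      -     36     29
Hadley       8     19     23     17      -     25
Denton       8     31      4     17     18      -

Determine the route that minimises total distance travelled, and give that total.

Orwell - Elm - Dale - Upland - Hadley - Denton - Orwell: 34+6+15+36+25+8 = 124
Orwell - Elm - Dale - Upland - Denton - Hadley - Orwell: 34+6+15+29+18+8 = 110
Orwell - Elm - Dale - Hadley - Upland - Denton - Orwell: 34+6+30+17+29+8 = 124
Orwell - Elm - Dale - Hadley - Denton - Upland - Orwell: 34+6+30+25+17+25 = 137
Orwell - Elm - Dale - Denton - Upland - Hadley - Orwell: 34+6+20+17+36+8 = 121
Orwell - Elm - Dale - Denton - Hadley - Upland - Orwell: 34+6+20+18+17+25 = 120
Orwell - Elm - Upland - Dale - Hadley - Denton - Orwell: 34+18+9+30+25+8 = 124
Orwell - Elm - Upland - Dale - Denton - Hadley - Orwell: 34+18+9+20+18+8 = 107
Orwell - Elm - Upland - Hadley - Dale - Denton - Orwell: 34+18+36+23+20+8 = 139
Orwell - Elm - Upland - Hadley - Denton - Dale - Orwell: 34+18+36+25+4+26 = 143
Orwell - Elm - Upland - Denton - Dale - Hadley - Orwell: 34+18+29+4+30+8 = 123
Orwell - Elm - Upland - Denton - Hadley - Dale - Orwell: 34+18+29+18+23+26 = 148
Orwell - Elm - Hadley - Dale - Upland - Denton - Orwell: 34+14+23+15+29+8 = 123
Orwell - Elm - Hadley - Dale - Denton - Upland - Orwell: 34+14+23+20+17+25 = 133
… (106 more)
Orwell - Denton - Dale - Upland - Elm - Hadley - Orwell: 17+4+15+30+14+8 = 88  ← best
The minimum is 88.
One optimal route: Orwell → Denton → Dale → Upland → Elm → Hadley → Orwell.

88 miles — the shortest possible round trip.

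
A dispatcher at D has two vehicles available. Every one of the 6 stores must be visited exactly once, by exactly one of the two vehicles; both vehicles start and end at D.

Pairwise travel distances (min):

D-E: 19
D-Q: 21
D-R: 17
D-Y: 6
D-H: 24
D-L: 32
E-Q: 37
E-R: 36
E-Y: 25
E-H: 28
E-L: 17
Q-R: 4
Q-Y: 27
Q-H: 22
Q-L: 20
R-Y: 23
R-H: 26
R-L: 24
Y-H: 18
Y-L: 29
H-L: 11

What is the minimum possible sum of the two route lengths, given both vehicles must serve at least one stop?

102 min — the smallest possible combined total.

Check every non-empty split of the stops between the two vehicles; for each half take its own optimal tour:
  {E} + {Q, R, Y, H, L}: 38 + 76 = 114
  {Q} + {E, R, Y, H, L}: 42 + 102 = 144
  {E, Q} + {R, Y, H, L}: 77 + 76 = 153
  {R} + {E, Q, Y, H, L}: 34 + 102 = 136
  {E, R} + {Q, Y, H, L}: 72 + 76 = 148
  {Q, R} + {E, Y, H, L}: 42 + 71 = 113
  … (31 splits in total)
  {Y} + {E, Q, R, H, L}: 12 + 90 = 102  ← best
Best: vehicle 1 D → Y → D = 12; vehicle 2 D → E → L → H → Q → R → D = 90; combined 102.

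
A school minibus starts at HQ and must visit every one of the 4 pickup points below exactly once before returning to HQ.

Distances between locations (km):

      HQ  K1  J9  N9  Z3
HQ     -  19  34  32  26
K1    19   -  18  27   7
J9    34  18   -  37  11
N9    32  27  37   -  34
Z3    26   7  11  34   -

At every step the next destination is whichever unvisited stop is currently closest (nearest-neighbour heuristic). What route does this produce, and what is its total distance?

Nearest-neighbour total = 106 km; route HQ → K1 → Z3 → J9 → N9 → HQ.

From HQ: distances to unvisited — K1=19, Z3=26, N9=32, J9=34. Nearest is K1 (19).
From K1: distances to unvisited — Z3=7, J9=18, N9=27. Nearest is Z3 (7).
From Z3: distances to unvisited — J9=11, N9=34. Nearest is J9 (11).
From J9: distances to unvisited — N9=37. Nearest is N9 (37).
Return N9→HQ: 32.
Total = 19 + 7 + 11 + 37 + 32 = 106.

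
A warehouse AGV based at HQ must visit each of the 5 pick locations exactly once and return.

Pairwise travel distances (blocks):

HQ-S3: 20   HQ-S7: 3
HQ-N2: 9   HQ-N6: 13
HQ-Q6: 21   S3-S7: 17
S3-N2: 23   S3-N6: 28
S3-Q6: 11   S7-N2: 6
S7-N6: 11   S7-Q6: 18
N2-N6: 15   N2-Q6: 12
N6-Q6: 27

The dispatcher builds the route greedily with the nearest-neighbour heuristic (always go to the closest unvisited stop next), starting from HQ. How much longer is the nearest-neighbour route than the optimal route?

HQ: S7=3, N2=9, N6=13, S3=20, Q6=21 ⇒ S7
S7: N2=6, N6=11, S3=17, Q6=18 ⇒ N2
N2: Q6=12, N6=15, S3=23 ⇒ Q6
Q6: S3=11, N6=27 ⇒ S3
S3: N6=28 ⇒ N6
NN route HQ → S7 → N2 → Q6 → S3 → N6 → HQ costs 73.
Optimal: HQ → S7 → S3 → Q6 → N2 → N6 → HQ costs 71 (by enumerating all 60 distinct tours).
Excess = 73 − 71 = 2.

2 blocks longer than the optimal tour.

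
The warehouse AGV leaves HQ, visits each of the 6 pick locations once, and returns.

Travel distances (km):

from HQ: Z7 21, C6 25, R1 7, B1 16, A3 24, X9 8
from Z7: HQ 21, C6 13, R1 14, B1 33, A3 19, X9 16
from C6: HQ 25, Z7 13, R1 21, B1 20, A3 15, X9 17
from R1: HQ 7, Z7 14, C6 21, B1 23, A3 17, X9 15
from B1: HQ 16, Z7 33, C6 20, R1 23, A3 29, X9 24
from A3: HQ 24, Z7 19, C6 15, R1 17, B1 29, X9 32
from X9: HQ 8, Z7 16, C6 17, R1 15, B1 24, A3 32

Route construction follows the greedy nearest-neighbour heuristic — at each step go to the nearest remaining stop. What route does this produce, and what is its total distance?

Nearest-neighbour total = 110 km; route HQ → R1 → Z7 → C6 → A3 → B1 → X9 → HQ.

HQ → [R1:7 / X9:8 / B1:16 / Z7:21 / A3:24 / C6:25] → R1 (7)
R1 → [Z7:14 / X9:15 / A3:17 / C6:21 / B1:23] → Z7 (14)
Z7 → [C6:13 / X9:16 / A3:19 / B1:33] → C6 (13)
C6 → [A3:15 / X9:17 / B1:20] → A3 (15)
A3 → [B1:29 / X9:32] → B1 (29)
B1 → [X9:24] → X9 (24)
Return X9→HQ: 8.
Total = 7 + 14 + 13 + 15 + 29 + 24 + 8 = 110.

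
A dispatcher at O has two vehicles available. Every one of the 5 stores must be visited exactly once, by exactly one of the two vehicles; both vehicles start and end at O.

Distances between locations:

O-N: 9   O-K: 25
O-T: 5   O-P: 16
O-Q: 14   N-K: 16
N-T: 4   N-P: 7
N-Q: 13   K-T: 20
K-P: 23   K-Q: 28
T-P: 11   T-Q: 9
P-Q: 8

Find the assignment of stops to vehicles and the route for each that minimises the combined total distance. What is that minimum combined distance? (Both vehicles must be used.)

Try each way of splitting the stops between the two vehicles (each non-empty) and, for each split, find the best tour for each vehicle:
  {N} + {K, T, P, Q}: 18 + 70 = 88
  {K} + {N, T, P, Q}: 50 + 38 = 88
  {N, K} + {T, P, Q}: 50 + 38 = 88
  {T} + {N, K, P, Q}: 10 + 70 = 80
  {N, T} + {K, P, Q}: 18 + 70 = 88
  {K, T} + {N, P, Q}: 50 + 38 = 88
  … (15 splits in total)
Best: vehicle 1 O → T → O = 10; vehicle 2 O → N → K → P → Q → O = 70; combined 80.

80 — the smallest possible combined total.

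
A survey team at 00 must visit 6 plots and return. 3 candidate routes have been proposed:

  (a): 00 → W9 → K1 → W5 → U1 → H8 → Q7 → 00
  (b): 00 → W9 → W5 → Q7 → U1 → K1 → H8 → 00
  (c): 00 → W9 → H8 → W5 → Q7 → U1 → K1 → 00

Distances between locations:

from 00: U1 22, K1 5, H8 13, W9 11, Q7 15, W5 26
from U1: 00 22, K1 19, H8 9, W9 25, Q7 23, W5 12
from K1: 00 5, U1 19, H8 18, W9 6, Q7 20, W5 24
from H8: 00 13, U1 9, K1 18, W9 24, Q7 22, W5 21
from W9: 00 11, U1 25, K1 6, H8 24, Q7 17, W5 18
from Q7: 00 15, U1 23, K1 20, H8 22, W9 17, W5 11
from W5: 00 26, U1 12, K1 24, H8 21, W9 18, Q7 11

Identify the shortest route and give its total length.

(a): 11 + 6 + 24 + 12 + 9 + 22 + 15 = 99
(b): 11 + 18 + 11 + 23 + 19 + 18 + 13 = 113
(c): 11 + 24 + 21 + 11 + 23 + 19 + 5 = 114

Shortest is (a), total 99.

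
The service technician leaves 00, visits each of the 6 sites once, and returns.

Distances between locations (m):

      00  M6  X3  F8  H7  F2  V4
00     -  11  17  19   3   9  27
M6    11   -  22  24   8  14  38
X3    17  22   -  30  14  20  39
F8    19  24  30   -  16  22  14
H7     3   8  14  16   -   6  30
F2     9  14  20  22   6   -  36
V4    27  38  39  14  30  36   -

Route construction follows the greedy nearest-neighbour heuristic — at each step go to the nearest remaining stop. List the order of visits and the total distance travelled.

116 m along 00 → H7 → F2 → M6 → X3 → F8 → V4 → 00.

00 → [H7:3 / F2:9 / M6:11 / X3:17 / F8:19 / V4:27] → H7 (3)
H7 → [F2:6 / M6:8 / X3:14 / F8:16 / V4:30] → F2 (6)
F2 → [M6:14 / X3:20 / F8:22 / V4:36] → M6 (14)
M6 → [X3:22 / F8:24 / V4:38] → X3 (22)
X3 → [F8:30 / V4:39] → F8 (30)
F8 → [V4:14] → V4 (14)
Return V4→00: 27.
Total = 3 + 6 + 14 + 22 + 30 + 14 + 27 = 116.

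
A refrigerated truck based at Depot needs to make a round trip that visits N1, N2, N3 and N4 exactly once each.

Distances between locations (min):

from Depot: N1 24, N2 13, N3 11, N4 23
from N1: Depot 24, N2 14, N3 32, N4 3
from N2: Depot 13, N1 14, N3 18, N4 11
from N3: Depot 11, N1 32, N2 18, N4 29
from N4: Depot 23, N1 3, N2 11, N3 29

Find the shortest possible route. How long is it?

Depot → N1 → N2 → N3 → N4 → Depot: 24+14+18+29+23 = 108
Depot → N1 → N2 → N4 → N3 → Depot: 24+14+11+29+11 = 89
Depot → N1 → N3 → N2 → N4 → Depot: 24+32+18+11+23 = 108
Depot → N1 → N3 → N4 → N2 → Depot: 24+32+29+11+13 = 109
Depot → N1 → N4 → N2 → N3 → Depot: 24+3+11+18+11 = 67
Depot → N1 → N4 → N3 → N2 → Depot: 24+3+29+18+13 = 87
Depot → N2 → N1 → N3 → N4 → Depot: 13+14+32+29+23 = 111
Depot → N2 → N1 → N4 → N3 → Depot: 13+14+3+29+11 = 70
Depot → N2 → N3 → N1 → N4 → Depot: 13+18+32+3+23 = 89
Depot → N2 → N4 → N1 → N3 → Depot: 13+11+3+32+11 = 70
Depot → N3 → N1 → N2 → N4 → Depot: 11+32+14+11+23 = 91
Depot → N3 → N2 → N1 → N4 → Depot: 11+18+14+3+23 = 69
The minimum is 67.
One optimal route: Depot → N1 → N4 → N2 → N3 → Depot (or its reverse).

Minimum total distance: 67 min.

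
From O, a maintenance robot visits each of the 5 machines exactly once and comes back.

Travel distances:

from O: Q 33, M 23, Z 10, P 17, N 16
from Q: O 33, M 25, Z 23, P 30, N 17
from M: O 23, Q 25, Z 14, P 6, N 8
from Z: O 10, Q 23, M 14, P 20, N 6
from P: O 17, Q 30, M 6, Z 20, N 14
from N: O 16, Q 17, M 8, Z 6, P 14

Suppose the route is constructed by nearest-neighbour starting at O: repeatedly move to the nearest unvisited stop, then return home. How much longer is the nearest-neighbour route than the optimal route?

The nearest-neighbour route is 12 longer than optimal.

O: Z=10, N=16, P=17, M=23, Q=33 ⇒ Z
Z: N=6, M=14, P=20, Q=23 ⇒ N
N: M=8, P=14, Q=17 ⇒ M
M: P=6, Q=25 ⇒ P
P: Q=30 ⇒ Q
NN route O → Z → N → M → P → Q → O costs 93.
Optimal: O → Z → Q → N → M → P → O costs 81 (by enumerating all 60 distinct tours).
Excess = 93 − 81 = 12.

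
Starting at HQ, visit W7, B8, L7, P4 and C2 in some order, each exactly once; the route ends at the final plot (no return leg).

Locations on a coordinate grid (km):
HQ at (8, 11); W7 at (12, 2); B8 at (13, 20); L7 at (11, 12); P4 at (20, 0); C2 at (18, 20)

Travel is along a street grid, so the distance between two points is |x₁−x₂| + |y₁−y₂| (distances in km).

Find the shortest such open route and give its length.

There are 5! = 120 possible orderings.
HQ→W7→B8→L7→P4→C2: 13+19+10+21+22 = 85
HQ→W7→B8→L7→C2→P4: 13+19+10+15+22 = 79
HQ→W7→B8→P4→L7→C2: 13+19+27+21+15 = 95
HQ→W7→B8→P4→C2→L7: 13+19+27+22+15 = 96
HQ→W7→B8→C2→L7→P4: 13+19+5+15+21 = 73
HQ→W7→B8→C2→P4→L7: 13+19+5+22+21 = 80
HQ→W7→L7→B8→P4→C2: 13+11+10+27+22 = 83
HQ→W7→L7→B8→C2→P4: 13+11+10+5+22 = 61
HQ→W7→L7→P4→B8→C2: 13+11+21+27+5 = 77
HQ→W7→L7→P4→C2→B8: 13+11+21+22+5 = 72
HQ→W7→L7→C2→B8→P4: 13+11+15+5+27 = 71
HQ→W7→L7→C2→P4→B8: 13+11+15+22+27 = 88
HQ→W7→P4→B8→L7→C2: 13+10+27+10+15 = 75
HQ→W7→P4→B8→C2→L7: 13+10+27+5+15 = 70
… (106 more)
HQ→L7→B8→C2→P4→W7: 4+10+5+22+10 = 51  ← best
The minimum is 51.
One shortest path: HQ → L7 → B8 → C2 → P4 → W7.

51 km — the minimum one-way total.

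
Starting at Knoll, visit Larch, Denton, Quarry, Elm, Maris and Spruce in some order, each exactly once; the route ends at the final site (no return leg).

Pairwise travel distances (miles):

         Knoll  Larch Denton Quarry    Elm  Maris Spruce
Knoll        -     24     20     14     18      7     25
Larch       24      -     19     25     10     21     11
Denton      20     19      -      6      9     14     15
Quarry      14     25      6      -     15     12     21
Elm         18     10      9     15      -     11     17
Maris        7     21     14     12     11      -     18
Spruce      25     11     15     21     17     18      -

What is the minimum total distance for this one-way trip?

55 miles — the minimum one-way total.

There are 6! = 720 possible orderings.
Knoll - Larch - Denton - Quarry - Elm - Maris - Spruce: 24+19+6+15+11+18 = 93
Knoll - Larch - Denton - Quarry - Elm - Spruce - Maris: 24+19+6+15+17+18 = 99
Knoll - Larch - Denton - Quarry - Maris - Elm - Spruce: 24+19+6+12+11+17 = 89
Knoll - Larch - Denton - Quarry - Maris - Spruce - Elm: 24+19+6+12+18+17 = 96
Knoll - Larch - Denton - Quarry - Spruce - Elm - Maris: 24+19+6+21+17+11 = 98
Knoll - Larch - Denton - Quarry - Spruce - Maris - Elm: 24+19+6+21+18+11 = 99
Knoll - Larch - Denton - Elm - Quarry - Maris - Spruce: 24+19+9+15+12+18 = 97
Knoll - Larch - Denton - Elm - Quarry - Spruce - Maris: 24+19+9+15+21+18 = 106
… (712 more)
Knoll - Maris - Quarry - Denton - Elm - Larch - Spruce: 7+12+6+9+10+11 = 55  ← best
The minimum is 55.
One shortest path: Knoll → Maris → Quarry → Denton → Elm → Larch → Spruce.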